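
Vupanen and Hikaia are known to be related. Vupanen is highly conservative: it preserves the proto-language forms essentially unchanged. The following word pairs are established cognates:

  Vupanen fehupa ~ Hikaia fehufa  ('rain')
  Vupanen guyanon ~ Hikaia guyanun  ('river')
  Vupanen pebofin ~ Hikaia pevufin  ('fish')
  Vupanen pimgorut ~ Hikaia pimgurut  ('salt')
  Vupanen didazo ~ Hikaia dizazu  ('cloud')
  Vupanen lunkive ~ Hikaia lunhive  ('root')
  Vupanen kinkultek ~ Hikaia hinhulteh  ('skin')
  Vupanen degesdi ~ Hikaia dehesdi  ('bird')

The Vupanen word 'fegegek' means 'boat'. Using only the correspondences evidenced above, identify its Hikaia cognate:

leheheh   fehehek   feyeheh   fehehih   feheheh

feheheh

degesdi ~ dehesdi — Vupanen g corresponds to Hikaia h between vowels (before a front vowel).
kinkultek ~ hinhulteh — Vupanen k corresponds to Hikaia h word-finally.
Applying these to Vupanen 'fegegek':
  fegegek → fehegek   (g→h between vowels (before a front vowel))
  fehegek → fehehek   (g→h between vowels (before a front vowel))
  fehehek → feheheh   (k→h word-finally)
So the Hikaia cognate is 'feheheh'.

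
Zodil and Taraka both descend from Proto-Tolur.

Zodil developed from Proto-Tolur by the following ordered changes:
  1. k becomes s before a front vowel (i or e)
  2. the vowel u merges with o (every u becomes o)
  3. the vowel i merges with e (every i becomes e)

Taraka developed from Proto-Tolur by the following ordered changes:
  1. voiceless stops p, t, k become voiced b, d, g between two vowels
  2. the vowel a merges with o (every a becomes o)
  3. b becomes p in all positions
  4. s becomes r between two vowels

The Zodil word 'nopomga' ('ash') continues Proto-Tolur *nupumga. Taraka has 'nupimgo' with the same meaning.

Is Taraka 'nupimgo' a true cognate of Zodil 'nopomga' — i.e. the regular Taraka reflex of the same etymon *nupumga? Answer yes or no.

no

Derive the expected Taraka reflex of *nupumga:
Taraka: *nupumga > nubumga > nubumgo > nupumgo  (by intervocalic voicing, vowel merger, unconditioned shift)
The regular Taraka reflex would be 'nupumgo', but the attested form is 'nupimgo'. The correspondence is irregular, so they are not cognates (the Taraka form has a different source).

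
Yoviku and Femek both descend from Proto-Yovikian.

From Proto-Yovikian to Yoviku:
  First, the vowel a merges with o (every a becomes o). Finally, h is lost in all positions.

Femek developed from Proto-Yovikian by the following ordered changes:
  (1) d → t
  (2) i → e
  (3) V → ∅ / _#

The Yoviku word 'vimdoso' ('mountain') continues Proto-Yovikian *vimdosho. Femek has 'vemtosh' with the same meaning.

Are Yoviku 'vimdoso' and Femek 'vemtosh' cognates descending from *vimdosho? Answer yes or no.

yes

Derive the expected Femek reflex of *vimdosho:
Femek: *vimdosho
  vimdosho → vimtosho   [unconditioned shift]
  vimtosho → vemtosho   [vowel merger]
  vemtosho → vemtosh   [apocope]
  giving Femek vemtosh.
Femek 'vemtosh' matches the regular reflex exactly, so the pair is cognate.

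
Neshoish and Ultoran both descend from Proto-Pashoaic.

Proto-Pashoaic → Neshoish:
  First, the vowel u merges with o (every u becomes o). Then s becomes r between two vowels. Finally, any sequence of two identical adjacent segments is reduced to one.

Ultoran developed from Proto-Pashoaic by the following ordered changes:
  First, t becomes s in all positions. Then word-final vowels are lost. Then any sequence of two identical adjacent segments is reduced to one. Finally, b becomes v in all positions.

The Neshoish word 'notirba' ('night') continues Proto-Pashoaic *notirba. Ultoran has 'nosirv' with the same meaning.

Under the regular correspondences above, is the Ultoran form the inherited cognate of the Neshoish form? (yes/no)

Derive the expected Ultoran reflex of *notirba:
Ultoran: start from *notirba.
  rule 1 (unconditioned shift): notirba → nosirba
  rule 2 (apocope): nosirba → nosirb
  rule 3: no change — nosirb
  rule 4 (unconditioned shift): nosirb → nosirv
  ⇒ Ultoran nosirv
Ultoran 'nosirv' matches the regular reflex exactly, so the pair is cognate.

yes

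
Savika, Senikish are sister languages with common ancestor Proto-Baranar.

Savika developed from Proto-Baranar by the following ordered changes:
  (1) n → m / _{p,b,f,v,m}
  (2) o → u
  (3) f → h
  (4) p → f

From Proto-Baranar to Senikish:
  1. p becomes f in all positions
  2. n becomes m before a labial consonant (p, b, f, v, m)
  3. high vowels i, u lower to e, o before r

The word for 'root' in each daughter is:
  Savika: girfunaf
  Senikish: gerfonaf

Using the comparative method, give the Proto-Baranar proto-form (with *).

Position 8: Savika has f, Senikish has f. In Savika, f can only continue *p, so the proto-segment is *p.
Position 5: Savika has u, Senikish has o. Taking the neighbouring segments as reconstructed: Savika u could go back to *o or *u; Senikish o can only go back to *o — the one source consistent with every daughter is *o.
Continuing position by position gives *girponap; check it forward:
Savika: *girponap
  girponap (rule 1 does not apply)
  girponap → girpunap   [vowel merger]
  girpunap (rule 3 does not apply)
  girpunap → girfunaf   [unconditioned shift]
  giving Savika girfunaf.
Senikish: *girponap > girfonaf > gerfonaf  (by unconditioned shift, pre-rhotic lowering)
Only *girponap yields all of Savika girfunaf, Senikish gerfonaf.

*girponap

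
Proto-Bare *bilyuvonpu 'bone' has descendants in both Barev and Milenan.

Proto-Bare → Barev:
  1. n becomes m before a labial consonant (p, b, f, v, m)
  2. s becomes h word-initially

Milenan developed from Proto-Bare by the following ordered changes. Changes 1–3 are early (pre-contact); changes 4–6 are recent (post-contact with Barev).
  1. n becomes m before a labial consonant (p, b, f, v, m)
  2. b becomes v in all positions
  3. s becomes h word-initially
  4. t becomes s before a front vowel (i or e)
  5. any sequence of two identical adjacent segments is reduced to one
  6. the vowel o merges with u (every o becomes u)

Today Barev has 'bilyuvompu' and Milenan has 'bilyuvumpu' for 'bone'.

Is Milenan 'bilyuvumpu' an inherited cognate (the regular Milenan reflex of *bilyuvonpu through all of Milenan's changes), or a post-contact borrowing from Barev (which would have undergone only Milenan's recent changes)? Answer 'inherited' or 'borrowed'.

If inherited, *bilyuvonpu would pass through all of Milenan's changes:
Milenan: *bilyuvonpu
  bilyuvonpu → bilyuvompu   [nasal place assimilation]
  bilyuvompu → vilyuvompu   [unconditioned shift]
  vilyuvompu (rule 3 does not apply)
  vilyuvompu (rule 4 does not apply)
  vilyuvompu (rule 5 does not apply)
  vilyuvompu → vilyuvumpu   [vowel merger]
  giving Milenan vilyuvumpu.
If borrowed from Barev 'bilyuvompu' after the early changes, it would undergo only the recent ones:
  rule 4 (palatalisation): no change (bilyuvompu)
  rule 5 (degemination): no change (bilyuvompu)
  rule 6 (vowel merger): bilyuvompu → bilyuvumpu
  ⇒ as a loan: bilyuvumpu
Milenan 'bilyuvumpu' matches the loan outcome 'bilyuvumpu', not the inherited 'vilyuvumpu' — it skipped the early Milenan changes, so it was borrowed from Barev.

borrowed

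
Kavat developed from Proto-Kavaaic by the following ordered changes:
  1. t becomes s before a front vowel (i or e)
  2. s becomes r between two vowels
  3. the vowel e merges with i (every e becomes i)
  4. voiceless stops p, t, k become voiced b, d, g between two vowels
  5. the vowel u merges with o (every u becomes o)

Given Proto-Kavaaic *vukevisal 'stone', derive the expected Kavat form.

vogiviral

Kavat: *vukevisal > vukeviral > vukiviral > vugiviral > vogiviral  (by rhotacism, vowel merger, intervocalic voicing, vowel merger)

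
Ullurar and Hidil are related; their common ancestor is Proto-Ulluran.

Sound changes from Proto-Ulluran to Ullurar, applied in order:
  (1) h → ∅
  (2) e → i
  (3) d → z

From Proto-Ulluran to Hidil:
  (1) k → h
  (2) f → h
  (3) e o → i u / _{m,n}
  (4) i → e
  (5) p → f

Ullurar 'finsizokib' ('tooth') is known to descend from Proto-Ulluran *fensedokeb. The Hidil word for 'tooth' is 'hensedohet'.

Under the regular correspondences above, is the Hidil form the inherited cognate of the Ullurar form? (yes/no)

no

Derive the expected Hidil reflex of *fensedokeb:
Hidil: start from *fensedokeb.
  rule 1 (unconditioned shift): fensedokeb → fensedoheb
  rule 2 (unconditioned shift): fensedoheb → hensedoheb
  rule 3 (pre-nasal raising): hensedoheb → hinsedoheb
  rule 4 (vowel merger): hinsedoheb → hensedoheb
  rule 5: no change — hensedoheb
  ⇒ Hidil hensedoheb
The regular Hidil reflex would be 'hensedoheb', but the attested form is 'hensedohet'. The correspondence is irregular, so they are not cognates (the Hidil form has a different source).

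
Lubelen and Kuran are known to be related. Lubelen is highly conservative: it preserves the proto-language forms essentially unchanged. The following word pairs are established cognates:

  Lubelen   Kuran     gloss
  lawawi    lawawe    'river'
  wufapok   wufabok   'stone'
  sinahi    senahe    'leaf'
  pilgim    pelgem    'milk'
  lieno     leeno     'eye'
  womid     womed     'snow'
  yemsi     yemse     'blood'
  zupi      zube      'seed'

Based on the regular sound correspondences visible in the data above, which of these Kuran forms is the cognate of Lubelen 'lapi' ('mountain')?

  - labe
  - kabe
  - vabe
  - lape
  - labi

labe

zupi ~ zube — Lubelen p corresponds to Kuran b between vowels (before a front vowel).
lawawi ~ lawawe, sinahi ~ senahe — Lubelen i corresponds to Kuran e word-finally.
Applying these to Lubelen 'lapi':
  lapi → labi   (p→b between vowels (before a front vowel))
  labi → labe   (i→e word-finally)
So the Kuran cognate is 'labe'.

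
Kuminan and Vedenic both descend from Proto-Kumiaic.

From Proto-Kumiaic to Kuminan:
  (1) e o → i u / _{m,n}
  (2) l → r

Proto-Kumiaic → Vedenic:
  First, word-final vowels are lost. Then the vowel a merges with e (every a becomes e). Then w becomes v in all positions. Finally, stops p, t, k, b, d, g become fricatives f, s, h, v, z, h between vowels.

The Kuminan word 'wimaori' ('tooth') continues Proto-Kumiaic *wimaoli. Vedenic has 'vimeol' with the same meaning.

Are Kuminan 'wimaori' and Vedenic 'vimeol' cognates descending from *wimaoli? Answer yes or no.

yes

Derive the expected Vedenic reflex of *wimaoli:
Vedenic: *wimaoli
  wimaoli → wimaol   [apocope]
  wimaol → wimeol   [vowel merger]
  wimeol → vimeol   [unconditioned shift]
  vimeol (rule 4 does not apply)
  giving Vedenic vimeol.
Vedenic 'vimeol' matches the regular reflex exactly, so the pair is cognate.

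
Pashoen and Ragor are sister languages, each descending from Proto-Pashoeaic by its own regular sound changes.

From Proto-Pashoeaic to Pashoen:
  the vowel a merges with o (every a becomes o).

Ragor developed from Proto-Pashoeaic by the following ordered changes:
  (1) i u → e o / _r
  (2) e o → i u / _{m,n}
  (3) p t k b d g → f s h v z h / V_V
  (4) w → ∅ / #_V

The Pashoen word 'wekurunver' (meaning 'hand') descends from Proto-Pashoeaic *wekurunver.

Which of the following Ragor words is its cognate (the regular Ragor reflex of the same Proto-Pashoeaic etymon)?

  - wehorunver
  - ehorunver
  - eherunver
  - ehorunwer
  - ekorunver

ehorunver

Ragor: *wekurunver > wekorunver > wehorunver > ehorunver  (by pre-rhotic lowering, intervocalic lenition, glide loss)
Among the options, 'ehorunver' alone shows every Ragor change applied in order.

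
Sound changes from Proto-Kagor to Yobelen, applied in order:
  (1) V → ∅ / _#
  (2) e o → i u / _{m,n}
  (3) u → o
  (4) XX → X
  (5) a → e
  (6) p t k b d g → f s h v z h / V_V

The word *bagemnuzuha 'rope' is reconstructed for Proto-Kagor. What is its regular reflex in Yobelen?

behimnozoh

Yobelen: *bagemnuzuha > bagemnuzuh > bagimnuzuh > bagimnozoh > begimnozoh > behimnozoh  (by apocope, pre-nasal raising, vowel merger, vowel merger, intervocalic lenition)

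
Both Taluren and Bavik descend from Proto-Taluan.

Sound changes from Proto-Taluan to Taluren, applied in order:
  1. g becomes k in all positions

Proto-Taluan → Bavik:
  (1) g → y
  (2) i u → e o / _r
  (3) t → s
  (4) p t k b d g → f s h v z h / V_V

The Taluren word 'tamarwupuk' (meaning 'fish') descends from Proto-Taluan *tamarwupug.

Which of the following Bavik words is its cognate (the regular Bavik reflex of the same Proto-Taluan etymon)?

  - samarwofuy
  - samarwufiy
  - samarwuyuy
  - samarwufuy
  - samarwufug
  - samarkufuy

Bavik: start from *tamarwupug.
  rule 1 (unconditioned shift): tamarwupug → tamarwupuy
  rule 2: no change — tamarwupuy
  rule 3 (unconditioned shift): tamarwupuy → samarwupuy
  rule 4 (intervocalic lenition): samarwupuy → samarwufuy
  ⇒ Bavik samarwufuy

samarwufuy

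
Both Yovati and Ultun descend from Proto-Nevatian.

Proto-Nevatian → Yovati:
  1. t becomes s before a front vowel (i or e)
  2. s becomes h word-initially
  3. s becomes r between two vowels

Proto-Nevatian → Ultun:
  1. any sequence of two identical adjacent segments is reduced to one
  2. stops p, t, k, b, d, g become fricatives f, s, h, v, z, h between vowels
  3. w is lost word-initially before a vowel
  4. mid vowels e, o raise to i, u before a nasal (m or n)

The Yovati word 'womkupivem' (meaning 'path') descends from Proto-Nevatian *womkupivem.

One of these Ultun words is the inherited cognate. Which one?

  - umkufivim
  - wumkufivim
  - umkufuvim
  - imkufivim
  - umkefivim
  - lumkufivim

umkufivim

Ultun: start from *womkupivem.
  rule 1: no change — womkupivem
  rule 2 (intervocalic lenition): womkupivem → womkufivem
  rule 3 (glide loss): womkufivem → omkufivem
  rule 4 (pre-nasal raising): omkufivem → umkufivim
  ⇒ Ultun umkufivim
Only 'umkufivim' matches the regular Ultun development of *womkupivem.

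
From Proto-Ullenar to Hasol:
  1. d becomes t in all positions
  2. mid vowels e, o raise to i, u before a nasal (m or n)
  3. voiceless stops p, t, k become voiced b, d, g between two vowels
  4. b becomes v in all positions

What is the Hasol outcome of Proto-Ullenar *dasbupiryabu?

tasvuviryavu

Hasol: *dasbupiryabu > tasbupiryabu > tasbubiryabu > tasvuviryavu  (by unconditioned shift, intervocalic voicing, unconditioned shift)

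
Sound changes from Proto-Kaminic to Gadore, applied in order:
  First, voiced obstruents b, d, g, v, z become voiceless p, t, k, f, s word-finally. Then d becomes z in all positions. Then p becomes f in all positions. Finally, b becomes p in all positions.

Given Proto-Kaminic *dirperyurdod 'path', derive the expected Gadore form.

zirferyurzot

Gadore: *dirperyurdod
  dirperyurdod → dirperyurdot   [final devoicing]
  dirperyurdot → zirperyurzot   [unconditioned shift]
  zirperyurzot → zirferyurzot   [unconditioned shift]
  zirferyurzot (rule 4 does not apply)
  giving Gadore zirferyurzot.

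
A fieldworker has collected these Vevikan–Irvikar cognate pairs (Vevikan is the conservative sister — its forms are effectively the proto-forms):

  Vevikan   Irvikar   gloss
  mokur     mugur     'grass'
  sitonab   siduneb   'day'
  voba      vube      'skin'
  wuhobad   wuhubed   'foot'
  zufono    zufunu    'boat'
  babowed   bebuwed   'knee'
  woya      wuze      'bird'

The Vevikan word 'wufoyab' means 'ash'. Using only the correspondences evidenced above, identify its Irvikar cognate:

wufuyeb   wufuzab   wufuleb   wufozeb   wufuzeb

mokur ~ mugur, babowed ~ bebuwed — Vevikan o corresponds to Irvikar u after a consonant, before a consonant other than r, m, n, p, b, f, v.
woya ~ wuze — Vevikan y corresponds to Irvikar z between vowels (before a back vowel).
sitonab ~ siduneb, babowed ~ bebuwed — Vevikan a corresponds to Irvikar e after a consonant, before a labial obstruent.
Applying these to Vevikan 'wufoyab':
  wufoyab → wufuyab   (o→u after a consonant, before a consonant other than r, m, n, p, b, f, v)
  wufuyab → wufuzab   (y→z between vowels (before a back vowel))
  wufuzab → wufuzeb   (a→e after a consonant, before a labial obstruent)
So the Irvikar cognate is 'wufuzeb'.

wufuzeb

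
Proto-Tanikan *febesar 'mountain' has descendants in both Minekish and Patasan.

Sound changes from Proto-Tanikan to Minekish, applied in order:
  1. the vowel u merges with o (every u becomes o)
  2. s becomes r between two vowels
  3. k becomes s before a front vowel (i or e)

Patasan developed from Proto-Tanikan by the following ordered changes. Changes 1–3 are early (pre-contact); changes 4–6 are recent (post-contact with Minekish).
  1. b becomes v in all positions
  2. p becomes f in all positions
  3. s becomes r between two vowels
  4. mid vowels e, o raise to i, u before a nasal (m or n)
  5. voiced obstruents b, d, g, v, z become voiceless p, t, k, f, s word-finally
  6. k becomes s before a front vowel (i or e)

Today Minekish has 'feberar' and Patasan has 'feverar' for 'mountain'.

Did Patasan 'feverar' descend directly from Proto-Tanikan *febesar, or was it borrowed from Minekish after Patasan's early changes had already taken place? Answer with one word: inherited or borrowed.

If inherited, *febesar would pass through all of Patasan's changes:
Patasan: *febesar
  febesar → fevesar   [unconditioned shift]
  fevesar (rule 2 does not apply)
  fevesar → feverar   [rhotacism]
  feverar (rule 4 does not apply)
  feverar (rule 5 does not apply)
  feverar (rule 6 does not apply)
  giving Patasan feverar.
If borrowed from Minekish 'feberar' after the early changes, it would undergo only the recent ones:
  rule 4 (pre-nasal raising): no change (feberar)
  rule 5 (final devoicing): no change (feberar)
  rule 6 (palatalisation): no change (feberar)
  ⇒ as a loan: feberar
Patasan 'feverar' matches the inherited outcome exactly, so it is an inherited cognate, not a loan.

inherited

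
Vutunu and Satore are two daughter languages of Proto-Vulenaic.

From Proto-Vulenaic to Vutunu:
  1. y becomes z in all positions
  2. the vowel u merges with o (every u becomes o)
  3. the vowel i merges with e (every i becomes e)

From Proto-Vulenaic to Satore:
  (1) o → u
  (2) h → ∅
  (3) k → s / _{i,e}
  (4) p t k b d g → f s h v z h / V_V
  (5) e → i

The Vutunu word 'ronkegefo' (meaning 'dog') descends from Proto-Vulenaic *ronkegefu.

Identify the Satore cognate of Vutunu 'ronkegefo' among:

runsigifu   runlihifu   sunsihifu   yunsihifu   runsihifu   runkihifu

Satore: start from *ronkegefu.
  rule 1 (vowel merger): ronkegefu → runkegefu
  rule 2: no change — runkegefu
  rule 3 (palatalisation): runkegefu → runsegefu
  rule 4 (intervocalic lenition): runsegefu → runsehefu
  rule 5 (vowel merger): runsehefu → runsihifu
  ⇒ Satore runsihifu
Only 'runsihifu' matches the regular Satore development of *ronkegefu.

runsihifu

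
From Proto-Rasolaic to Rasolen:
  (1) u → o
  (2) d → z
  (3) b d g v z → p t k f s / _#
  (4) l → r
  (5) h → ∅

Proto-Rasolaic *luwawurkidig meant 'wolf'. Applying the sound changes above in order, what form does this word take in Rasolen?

Rasolen: start from *luwawurkidig.
  rule 1 (vowel merger): luwawurkidig → lowaworkidig
  rule 2 (unconditioned shift): lowaworkidig → lowaworkizig
  rule 3 (final devoicing): lowaworkizig → lowaworkizik
  rule 4 (unconditioned shift): lowaworkizik → rowaworkizik
  rule 5: no change — rowaworkizik
  ⇒ Rasolen rowaworkizik

rowaworkizik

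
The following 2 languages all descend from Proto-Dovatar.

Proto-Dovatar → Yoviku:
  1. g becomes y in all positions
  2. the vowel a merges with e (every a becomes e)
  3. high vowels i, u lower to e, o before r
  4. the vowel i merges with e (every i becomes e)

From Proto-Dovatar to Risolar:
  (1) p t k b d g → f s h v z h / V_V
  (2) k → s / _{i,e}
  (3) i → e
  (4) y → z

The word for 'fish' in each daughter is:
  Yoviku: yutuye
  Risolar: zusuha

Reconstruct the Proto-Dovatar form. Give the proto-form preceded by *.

*yutuga

Position 1: Yoviku has y, Risolar has z. Taking the neighbouring segments as reconstructed: Yoviku y could go back to *g or *y; Risolar z could go back to *z or *y — the one source consistent with every daughter is *y.
Position 3: Yoviku has t, Risolar has s. Yoviku preserves t here (none of its changes turn any other segment into t), so the proto-segment is *t.
Position 5: Yoviku has y, Risolar has h. Taking the neighbouring segments as reconstructed: Yoviku y could go back to *g or *y; Risolar h could go back to *k or *g or *h — the one source consistent with every daughter is *g.
This points to *yutuga. Verify forward in each daughter:
Yoviku: *yutuga > yutuya > yutuye  (by unconditioned shift, vowel merger)
Risolar: *yutuga
  yutuga → yusuha   [intervocalic lenition]
  yusuha (rule 2 does not apply)
  yusuha (rule 3 does not apply)
  yusuha → zusuha   [unconditioned shift]
  giving Risolar zusuha.
*yutuga is the unique common source.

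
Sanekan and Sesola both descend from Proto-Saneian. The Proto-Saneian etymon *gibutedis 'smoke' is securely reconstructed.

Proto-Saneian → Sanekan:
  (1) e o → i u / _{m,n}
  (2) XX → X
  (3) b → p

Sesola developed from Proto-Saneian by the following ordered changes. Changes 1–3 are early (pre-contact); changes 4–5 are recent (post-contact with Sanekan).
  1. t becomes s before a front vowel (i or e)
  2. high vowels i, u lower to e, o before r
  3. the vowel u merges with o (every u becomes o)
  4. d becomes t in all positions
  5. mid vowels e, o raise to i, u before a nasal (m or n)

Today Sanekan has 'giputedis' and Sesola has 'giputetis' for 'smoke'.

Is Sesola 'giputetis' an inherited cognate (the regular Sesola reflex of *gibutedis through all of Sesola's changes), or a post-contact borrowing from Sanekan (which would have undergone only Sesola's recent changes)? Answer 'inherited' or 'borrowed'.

borrowed

If inherited, *gibutedis would pass through all of Sesola's changes:
Sesola: *gibutedis
  gibutedis → gibusedis   [palatalisation]
  gibusedis (rule 2 does not apply)
  gibusedis → gibosedis   [vowel merger]
  gibosedis → gibosetis   [unconditioned shift]
  gibosetis (rule 5 does not apply)
  giving Sesola gibosetis.
If borrowed from Sanekan 'giputedis' after the early changes, it would undergo only the recent ones:
  rule 4 (unconditioned shift): giputedis → giputetis
  rule 5 (pre-nasal raising): no change (giputetis)
  ⇒ as a loan: giputetis
Sesola 'giputetis' matches the loan outcome 'giputetis', not the inherited 'gibosetis' — it skipped the early Sesola changes, so it was borrowed from Sanekan.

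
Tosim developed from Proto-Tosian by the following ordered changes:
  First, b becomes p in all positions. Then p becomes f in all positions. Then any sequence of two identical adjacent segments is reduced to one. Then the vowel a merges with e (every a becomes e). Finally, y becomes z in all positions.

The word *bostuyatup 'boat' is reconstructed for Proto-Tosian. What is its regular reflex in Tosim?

fostuzetuf

Tosim: *bostuyatup > postuyatup > fostuyatuf > fostuyetuf > fostuzetuf  (by unconditioned shift, unconditioned shift, vowel merger, unconditioned shift)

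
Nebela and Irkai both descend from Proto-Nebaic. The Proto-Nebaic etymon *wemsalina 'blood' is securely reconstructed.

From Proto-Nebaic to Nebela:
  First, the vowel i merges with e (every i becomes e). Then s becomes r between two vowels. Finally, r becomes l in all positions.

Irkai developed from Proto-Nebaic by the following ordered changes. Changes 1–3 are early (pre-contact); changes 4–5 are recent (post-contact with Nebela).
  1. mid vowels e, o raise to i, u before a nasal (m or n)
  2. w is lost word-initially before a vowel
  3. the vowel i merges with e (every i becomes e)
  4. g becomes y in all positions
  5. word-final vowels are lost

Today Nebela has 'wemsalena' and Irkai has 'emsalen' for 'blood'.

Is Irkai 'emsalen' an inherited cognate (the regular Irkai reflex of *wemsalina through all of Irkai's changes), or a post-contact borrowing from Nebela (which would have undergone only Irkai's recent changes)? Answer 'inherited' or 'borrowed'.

inherited

If inherited, *wemsalina would pass through all of Irkai's changes:
Irkai: *wemsalina
  wemsalina → wimsalina   [pre-nasal raising]
  wimsalina → imsalina   [glide loss]
  imsalina → emsalena   [vowel merger]
  emsalena (rule 4 does not apply)
  emsalena → emsalen   [apocope]
  giving Irkai emsalen.
If borrowed from Nebela 'wemsalena' after the early changes, it would undergo only the recent ones:
  rule 4 (unconditioned shift): no change (wemsalena)
  rule 5 (apocope): wemsalena → wemsalen
  ⇒ as a loan: wemsalen
Irkai 'emsalen' matches the inherited outcome exactly, so it is an inherited cognate, not a loan.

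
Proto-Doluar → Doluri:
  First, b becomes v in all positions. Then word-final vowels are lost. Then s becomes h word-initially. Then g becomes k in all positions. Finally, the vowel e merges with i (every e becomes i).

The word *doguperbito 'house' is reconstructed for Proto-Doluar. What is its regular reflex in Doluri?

dokupirvit

Doluri: *doguperbito
  doguperbito → dogupervito   [unconditioned shift]
  dogupervito → dogupervit   [apocope]
  dogupervit (rule 3 does not apply)
  dogupervit → dokupervit   [unconditioned shift]
  dokupervit → dokupirvit   [vowel merger]
  giving Doluri dokupirvit.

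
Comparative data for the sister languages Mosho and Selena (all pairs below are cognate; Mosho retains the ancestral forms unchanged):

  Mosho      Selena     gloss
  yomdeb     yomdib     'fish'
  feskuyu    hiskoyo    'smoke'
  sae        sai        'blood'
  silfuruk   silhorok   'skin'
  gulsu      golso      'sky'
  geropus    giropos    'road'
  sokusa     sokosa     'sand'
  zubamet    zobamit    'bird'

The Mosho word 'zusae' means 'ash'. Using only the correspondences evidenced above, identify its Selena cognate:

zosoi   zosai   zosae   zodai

feskuyu ~ hiskoyo, silfuruk ~ silhorok — Mosho u corresponds to Selena o after a consonant, before a consonant other than r, m, n, p, b, f, v.
sae ~ sai — Mosho e corresponds to Selena i word-finally.
Applying these to Mosho 'zusae':
  zusae → zosae   (u→o after a consonant, before a consonant other than r, m, n, p, b, f, v)
  zosae → zosai   (e→i word-finally)
So the Selena cognate is 'zosai'.

zosai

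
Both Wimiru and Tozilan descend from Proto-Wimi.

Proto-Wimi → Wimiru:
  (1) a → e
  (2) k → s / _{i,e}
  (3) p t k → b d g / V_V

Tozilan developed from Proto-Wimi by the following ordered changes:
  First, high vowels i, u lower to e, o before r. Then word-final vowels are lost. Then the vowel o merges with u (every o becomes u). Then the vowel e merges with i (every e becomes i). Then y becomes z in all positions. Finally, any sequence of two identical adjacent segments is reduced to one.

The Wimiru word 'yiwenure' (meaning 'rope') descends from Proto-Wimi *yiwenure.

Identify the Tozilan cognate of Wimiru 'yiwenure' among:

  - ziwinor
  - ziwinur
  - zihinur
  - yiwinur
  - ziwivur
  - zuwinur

ziwinur

Tozilan: start from *yiwenure.
  rule 1 (pre-rhotic lowering): yiwenure → yiwenore
  rule 2 (apocope): yiwenore → yiwenor
  rule 3 (vowel merger): yiwenor → yiwenur
  rule 4 (vowel merger): yiwenur → yiwinur
  rule 5 (unconditioned shift): yiwinur → ziwinur
  rule 6: no change — ziwinur
  ⇒ Tozilan ziwinur
The other candidates each miss or misapply at least one Tozilan change.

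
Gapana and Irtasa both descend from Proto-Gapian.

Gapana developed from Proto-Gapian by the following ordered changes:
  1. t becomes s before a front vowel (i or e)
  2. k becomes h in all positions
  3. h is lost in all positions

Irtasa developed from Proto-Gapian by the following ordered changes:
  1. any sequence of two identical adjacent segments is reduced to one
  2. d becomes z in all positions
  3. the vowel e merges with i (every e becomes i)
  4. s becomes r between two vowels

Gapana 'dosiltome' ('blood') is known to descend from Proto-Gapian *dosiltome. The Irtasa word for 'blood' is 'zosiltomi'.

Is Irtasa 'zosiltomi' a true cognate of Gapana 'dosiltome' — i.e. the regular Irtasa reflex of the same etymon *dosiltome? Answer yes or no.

Derive the expected Irtasa reflex of *dosiltome:
Irtasa: start from *dosiltome.
  rule 1: no change — dosiltome
  rule 2 (unconditioned shift): dosiltome → zosiltome
  rule 3 (vowel merger): zosiltome → zosiltomi
  rule 4 (rhotacism): zosiltomi → zoriltomi
  ⇒ Irtasa zoriltomi
The regular Irtasa reflex would be 'zoriltomi', but the attested form is 'zosiltomi'. The correspondence is irregular, so they are not cognates (the Irtasa form has a different source).

no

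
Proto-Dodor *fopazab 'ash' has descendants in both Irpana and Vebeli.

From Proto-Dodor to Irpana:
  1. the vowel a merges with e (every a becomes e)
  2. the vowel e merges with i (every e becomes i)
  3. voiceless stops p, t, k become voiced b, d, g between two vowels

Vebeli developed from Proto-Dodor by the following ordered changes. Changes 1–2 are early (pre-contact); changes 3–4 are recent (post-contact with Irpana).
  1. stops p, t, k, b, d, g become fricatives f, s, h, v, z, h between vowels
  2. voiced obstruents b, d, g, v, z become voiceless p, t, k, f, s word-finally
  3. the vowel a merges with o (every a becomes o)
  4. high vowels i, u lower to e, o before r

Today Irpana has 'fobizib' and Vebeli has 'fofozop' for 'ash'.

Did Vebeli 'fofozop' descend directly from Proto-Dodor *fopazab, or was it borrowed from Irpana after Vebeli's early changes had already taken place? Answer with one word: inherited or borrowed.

inherited

If inherited, *fopazab would pass through all of Vebeli's changes:
Vebeli: *fopazab > fofazab > fofazap > fofozop  (by intervocalic lenition, final devoicing, vowel merger)
If borrowed from Irpana 'fobizib' after the early changes, it would undergo only the recent ones:
  rule 3 (vowel merger): no change (fobizib)
  rule 4 (pre-rhotic lowering): no change (fobizib)
  ⇒ as a loan: fobizib
Vebeli 'fofozop' matches the inherited outcome exactly, so it is an inherited cognate, not a loan.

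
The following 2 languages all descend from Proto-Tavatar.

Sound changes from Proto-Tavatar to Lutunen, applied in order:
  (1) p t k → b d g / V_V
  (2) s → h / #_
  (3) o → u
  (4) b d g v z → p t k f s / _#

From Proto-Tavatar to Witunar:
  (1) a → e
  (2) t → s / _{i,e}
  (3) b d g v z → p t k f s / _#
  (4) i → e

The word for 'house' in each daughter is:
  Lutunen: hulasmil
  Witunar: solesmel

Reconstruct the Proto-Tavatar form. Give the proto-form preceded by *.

Position 1: Lutunen has h, Witunar has s. Taking the neighbouring segments as reconstructed: Lutunen h could go back to *s or *h; Witunar s can only go back to *s — the one source consistent with every daughter is *s.
Position 2: Lutunen has u, Witunar has o. Witunar preserves o here (none of its changes turn any other segment into o), so the proto-segment is *o.
Position 7: Lutunen has i, Witunar has e. Lutunen preserves i here (none of its changes turn any other segment into i), so the proto-segment is *i.
This points to *solasmil. Verify forward in each daughter:
Lutunen: start from *solasmil.
  rule 1: no change — solasmil
  rule 2 (debuccalisation): solasmil → holasmil
  rule 3 (vowel merger): holasmil → hulasmil
  rule 4: no change — hulasmil
  ⇒ Lutunen hulasmil
Witunar: *solasmil > solesmil > solesmel  (by vowel merger, vowel merger)
*solasmil is the unique common source.

*solasmil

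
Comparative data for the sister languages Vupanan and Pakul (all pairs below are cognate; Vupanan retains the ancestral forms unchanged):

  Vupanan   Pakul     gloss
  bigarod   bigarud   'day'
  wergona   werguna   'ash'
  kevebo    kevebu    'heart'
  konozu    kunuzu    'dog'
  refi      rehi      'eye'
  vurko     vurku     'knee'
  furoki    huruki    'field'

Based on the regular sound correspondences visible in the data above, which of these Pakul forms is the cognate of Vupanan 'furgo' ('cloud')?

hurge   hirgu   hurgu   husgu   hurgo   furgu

hurgu

furoki ~ huruki — Vupanan f corresponds to Pakul h word-initially before a back vowel.
kevebo ~ kevebu, vurko ~ vurku — Vupanan o corresponds to Pakul u word-finally.
Applying these to Vupanan 'furgo':
  furgo → hurgo   (f→h word-initially before a back vowel)
  hurgo → hurgu   (o→u word-finally)
So the Pakul cognate is 'hurgu'.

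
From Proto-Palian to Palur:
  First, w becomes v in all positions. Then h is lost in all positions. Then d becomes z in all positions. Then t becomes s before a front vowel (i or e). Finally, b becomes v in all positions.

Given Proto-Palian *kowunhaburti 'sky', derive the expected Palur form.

Palur: *kowunhaburti
  kowunhaburti → kovunhaburti   [unconditioned shift]
  kovunhaburti → kovunaburti   [h-loss]
  kovunaburti (rule 3 does not apply)
  kovunaburti → kovunabursi   [palatalisation]
  kovunabursi → kovunavursi   [unconditioned shift]
  giving Palur kovunavursi.

kovunavursi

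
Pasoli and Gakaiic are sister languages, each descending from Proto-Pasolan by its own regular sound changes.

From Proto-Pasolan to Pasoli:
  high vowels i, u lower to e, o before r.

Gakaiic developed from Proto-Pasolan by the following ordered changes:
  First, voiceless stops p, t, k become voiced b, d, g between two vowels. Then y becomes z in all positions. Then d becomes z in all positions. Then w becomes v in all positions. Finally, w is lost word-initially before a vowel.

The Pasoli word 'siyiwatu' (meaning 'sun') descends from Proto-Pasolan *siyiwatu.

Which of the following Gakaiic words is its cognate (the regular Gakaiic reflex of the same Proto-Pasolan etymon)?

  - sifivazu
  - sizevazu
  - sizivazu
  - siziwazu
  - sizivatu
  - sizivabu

sizivazu

Gakaiic: start from *siyiwatu.
  rule 1 (intervocalic voicing): siyiwatu → siyiwadu
  rule 2 (unconditioned shift): siyiwadu → siziwadu
  rule 3 (unconditioned shift): siziwadu → siziwazu
  rule 4 (unconditioned shift): siziwazu → sizivazu
  rule 5: no change — sizivazu
  ⇒ Gakaiic sizivazu
Only 'sizivazu' matches the regular Gakaiic development of *siyiwatu.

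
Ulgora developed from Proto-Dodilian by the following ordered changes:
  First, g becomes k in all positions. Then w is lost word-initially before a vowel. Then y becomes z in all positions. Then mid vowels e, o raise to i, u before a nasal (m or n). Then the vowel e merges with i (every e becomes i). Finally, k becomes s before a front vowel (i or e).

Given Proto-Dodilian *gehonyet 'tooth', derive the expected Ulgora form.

Ulgora: start from *gehonyet.
  rule 1 (unconditioned shift): gehonyet → kehonyet
  rule 2: no change — kehonyet
  rule 3 (unconditioned shift): kehonyet → kehonzet
  rule 4 (pre-nasal raising): kehonzet → kehunzet
  rule 5 (vowel merger): kehunzet → kihunzit
  rule 6 (palatalisation): kihunzit → sihunzit
  ⇒ Ulgora sihunzit

sihunzit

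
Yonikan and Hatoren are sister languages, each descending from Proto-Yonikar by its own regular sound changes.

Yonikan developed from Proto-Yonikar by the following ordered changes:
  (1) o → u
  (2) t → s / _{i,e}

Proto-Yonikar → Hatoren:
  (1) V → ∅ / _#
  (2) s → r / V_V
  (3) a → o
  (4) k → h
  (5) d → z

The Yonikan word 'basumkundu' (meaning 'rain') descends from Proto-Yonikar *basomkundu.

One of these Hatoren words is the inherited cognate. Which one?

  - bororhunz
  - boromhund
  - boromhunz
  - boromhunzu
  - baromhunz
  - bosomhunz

boromhunz

Hatoren: *basomkundu
  basomkundu → basomkund   [apocope]
  basomkund → baromkund   [rhotacism]
  baromkund → boromkund   [vowel merger]
  boromkund → boromhund   [unconditioned shift]
  boromhund → boromhunz   [unconditioned shift]
  giving Hatoren boromhunz.
The other candidates each miss or misapply at least one Hatoren change.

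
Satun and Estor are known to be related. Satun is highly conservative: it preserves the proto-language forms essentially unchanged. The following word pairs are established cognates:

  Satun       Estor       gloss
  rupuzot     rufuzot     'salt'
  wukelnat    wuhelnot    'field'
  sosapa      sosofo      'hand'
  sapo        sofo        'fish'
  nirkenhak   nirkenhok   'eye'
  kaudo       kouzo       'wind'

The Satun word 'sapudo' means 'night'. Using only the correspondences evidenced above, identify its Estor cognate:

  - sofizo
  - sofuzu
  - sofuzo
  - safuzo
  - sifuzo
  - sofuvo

sofuzo

sosapa ~ sosofo, sapo ~ sofo — Satun a corresponds to Estor o after a consonant, before a labial obstruent.
rupuzot ~ rufuzot — Satun p corresponds to Estor f between vowels (before a back vowel).
kaudo ~ kouzo — Satun d corresponds to Estor z between vowels (before a back vowel).
Applying these to Satun 'sapudo':
  sapudo → sopudo   (a→o after a consonant, before a labial obstruent)
  sopudo → sofudo   (p→f between vowels (before a back vowel))
  sofudo → sofuzo   (d→z between vowels (before a back vowel))
So the Estor cognate is 'sofuzo'.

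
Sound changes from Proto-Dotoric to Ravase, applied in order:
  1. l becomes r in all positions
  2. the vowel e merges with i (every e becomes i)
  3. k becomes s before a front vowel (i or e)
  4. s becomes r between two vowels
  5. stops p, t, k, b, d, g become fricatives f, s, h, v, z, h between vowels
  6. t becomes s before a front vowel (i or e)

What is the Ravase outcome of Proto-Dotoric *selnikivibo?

Ravase: *selnikivibo > sernikivibo > sirnikivibo > sirnisivibo > sirnirivibo > sirnirivivo  (by unconditioned shift, vowel merger, palatalisation, rhotacism, intervocalic lenition)

sirnirivivo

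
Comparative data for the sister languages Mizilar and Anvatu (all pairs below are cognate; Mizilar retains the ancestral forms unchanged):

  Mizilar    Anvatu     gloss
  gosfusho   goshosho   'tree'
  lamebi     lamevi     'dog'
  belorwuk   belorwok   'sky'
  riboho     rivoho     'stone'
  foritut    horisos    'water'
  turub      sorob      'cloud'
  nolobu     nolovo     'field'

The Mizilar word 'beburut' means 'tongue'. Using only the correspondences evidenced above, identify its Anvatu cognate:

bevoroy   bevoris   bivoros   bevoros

nolobu ~ nolovo — Mizilar b corresponds to Anvatu v between vowels (before a back vowel).
turub ~ sorob — Mizilar u corresponds to Anvatu o after a consonant, before r.
gosfusho ~ goshosho, belorwuk ~ belorwok — Mizilar u corresponds to Anvatu o after a consonant, before a consonant other than r, m, n, p, b, f, v.
foritut ~ horisos — Mizilar t corresponds to Anvatu s word-finally.
Applying these to Mizilar 'beburut':
  beburut → bevurut   (b→v between vowels (before a back vowel))
  bevurut → bevorut   (u→o after a consonant, before r)
  bevorut → bevorot   (u→o after a consonant, before a consonant other than r, m, n, p, b, f, v)
  bevorot → bevoros   (t→s word-finally)
So the Anvatu cognate is 'bevoros'.

bevoros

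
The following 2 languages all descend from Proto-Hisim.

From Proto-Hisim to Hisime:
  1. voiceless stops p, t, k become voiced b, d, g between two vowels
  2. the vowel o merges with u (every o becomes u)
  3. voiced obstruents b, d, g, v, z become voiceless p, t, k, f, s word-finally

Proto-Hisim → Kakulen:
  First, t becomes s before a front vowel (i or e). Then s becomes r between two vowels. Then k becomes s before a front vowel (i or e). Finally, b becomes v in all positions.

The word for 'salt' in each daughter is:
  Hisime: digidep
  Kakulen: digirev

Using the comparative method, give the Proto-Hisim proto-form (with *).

Position 5: Hisime has d, Kakulen has r. Taking the neighbouring segments as reconstructed: Hisime d could go back to *t or *d; Kakulen r could go back to *t or *s or *r — the one source consistent with every daughter is *t.
Position 7: Hisime has p, Kakulen has v. Taking the neighbouring segments as reconstructed: Hisime p could go back to *p or *b; Kakulen v could go back to *b or *v — the one source consistent with every daughter is *b.
This points to *digiteb. Verify forward in each daughter:
Hisime: *digiteb
  digiteb → digideb   [intervocalic voicing]
  digideb (rule 2 does not apply)
  digideb → digidep   [final devoicing]
  giving Hisime digidep.
Kakulen: start from *digiteb.
  rule 1 (palatalisation): digiteb → digiseb
  rule 2 (rhotacism): digiseb → digireb
  rule 3: no change — digireb
  rule 4 (unconditioned shift): digireb → digirev
  ⇒ Kakulen digirev
*digiteb is the unique common source.

*digiteb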